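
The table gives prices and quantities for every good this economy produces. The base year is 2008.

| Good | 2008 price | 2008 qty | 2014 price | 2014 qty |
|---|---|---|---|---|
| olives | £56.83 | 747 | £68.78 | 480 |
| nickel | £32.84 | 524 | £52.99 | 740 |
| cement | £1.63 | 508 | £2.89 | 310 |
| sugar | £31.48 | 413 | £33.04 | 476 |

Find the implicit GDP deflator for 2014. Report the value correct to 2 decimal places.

132.47

Nominal GDP 2014 = 68.78·480 + 52.99·740 + 2.89·310 + 33.04·476 = 88849.94.
Real GDP 2014 (at 2008 prices) = 56.83·480 + 32.84·740 + 1.63·310 + 31.48·476 = 67069.78.
Deflator = Nominal/Real × 100 = 88849.94/67069.78 × 100 = 132.474.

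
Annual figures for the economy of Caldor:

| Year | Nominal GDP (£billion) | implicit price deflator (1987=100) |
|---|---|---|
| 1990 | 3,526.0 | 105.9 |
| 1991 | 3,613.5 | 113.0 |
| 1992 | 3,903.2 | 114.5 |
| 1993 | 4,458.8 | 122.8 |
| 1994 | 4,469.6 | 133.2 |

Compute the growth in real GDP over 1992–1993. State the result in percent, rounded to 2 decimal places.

6.51%

Real GDP 1992 = 3903.2/1.145 = 3408.91.
Real GDP 1993 = 4458.8/1.228 = 3630.94.
Change = 3630.94/3408.91 − 1 = 0.0651.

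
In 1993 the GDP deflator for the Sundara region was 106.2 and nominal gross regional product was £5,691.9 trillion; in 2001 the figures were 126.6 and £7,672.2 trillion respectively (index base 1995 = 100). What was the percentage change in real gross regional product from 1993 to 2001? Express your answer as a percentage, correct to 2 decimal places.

Real gross regional product 1993 = 5691.9 / 1.062 = 5359.60.
Real gross regional product 2001 = 7672.2 / 1.266 = 6060.19.
Real growth = 6060.19 / 5359.60 − 1 = 0.1307.

13.07%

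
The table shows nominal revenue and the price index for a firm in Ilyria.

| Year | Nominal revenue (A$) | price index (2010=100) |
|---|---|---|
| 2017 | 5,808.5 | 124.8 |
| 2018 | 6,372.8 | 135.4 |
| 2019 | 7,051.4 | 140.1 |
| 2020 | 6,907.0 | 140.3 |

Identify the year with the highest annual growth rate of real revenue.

2018: real = 6372.8/1.354 = 4706.65; growth vs 2017 (4654.25) = 1.13%.
2019: real = 7051.4/1.401 = 5033.12; growth vs 2018 (4706.65) = 6.94%.
2020: real = 6907.0/1.403 = 4923.02; growth vs 2019 (5033.12) = -2.19%.

2019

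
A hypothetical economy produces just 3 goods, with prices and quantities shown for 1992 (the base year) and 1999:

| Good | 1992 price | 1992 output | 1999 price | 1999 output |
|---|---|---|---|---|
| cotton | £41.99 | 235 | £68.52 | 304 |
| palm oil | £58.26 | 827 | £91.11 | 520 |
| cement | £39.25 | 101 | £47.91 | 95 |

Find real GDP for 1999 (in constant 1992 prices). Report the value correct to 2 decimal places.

£46788.91

Real GDP 1999 = Σ (p_1992 × q_1999) = 41.99·304 + 58.26·520 + 39.25·95 = 46788.91.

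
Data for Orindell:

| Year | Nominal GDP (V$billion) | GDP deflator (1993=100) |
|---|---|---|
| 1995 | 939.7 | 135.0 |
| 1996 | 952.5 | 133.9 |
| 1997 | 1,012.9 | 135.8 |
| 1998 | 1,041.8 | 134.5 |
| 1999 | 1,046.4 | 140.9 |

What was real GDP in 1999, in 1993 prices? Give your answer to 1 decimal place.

Real GDP 1999 = 1046.4 / 1.409 = 742.65.

V$742.7 billion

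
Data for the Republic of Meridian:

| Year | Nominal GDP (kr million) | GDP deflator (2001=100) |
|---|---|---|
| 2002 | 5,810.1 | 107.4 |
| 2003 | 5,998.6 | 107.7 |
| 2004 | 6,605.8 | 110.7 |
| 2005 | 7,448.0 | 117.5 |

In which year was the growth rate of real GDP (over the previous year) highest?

2003: real = 5998.6/1.077 = 5569.73; growth vs 2002 (5409.78) = 2.96%.
2004: real = 6605.8/1.107 = 5967.30; growth vs 2003 (5569.73) = 7.14%.
2005: real = 7448.0/1.175 = 6338.72; growth vs 2004 (5967.30) = 6.22%.

2004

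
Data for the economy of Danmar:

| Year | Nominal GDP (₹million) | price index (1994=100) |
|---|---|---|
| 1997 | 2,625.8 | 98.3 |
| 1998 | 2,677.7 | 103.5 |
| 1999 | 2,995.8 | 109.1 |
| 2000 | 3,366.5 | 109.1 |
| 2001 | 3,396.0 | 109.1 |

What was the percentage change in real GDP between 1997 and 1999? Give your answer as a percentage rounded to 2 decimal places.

Real GDP 1997 = 2625.8/0.983 = 2671.21.
Real GDP 1999 = 2995.8/1.091 = 2745.92.
Change = 2745.92/2671.21 − 1 = 0.0280.

2.80%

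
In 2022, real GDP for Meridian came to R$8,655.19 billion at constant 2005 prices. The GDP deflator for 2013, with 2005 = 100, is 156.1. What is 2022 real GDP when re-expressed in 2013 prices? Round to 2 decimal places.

R$13,510.75 billion

Real GDP in 2013 prices = Real GDP in 2005 prices × (P_2013/P_2005) = 8655.19 × 1.561 = 13510.75.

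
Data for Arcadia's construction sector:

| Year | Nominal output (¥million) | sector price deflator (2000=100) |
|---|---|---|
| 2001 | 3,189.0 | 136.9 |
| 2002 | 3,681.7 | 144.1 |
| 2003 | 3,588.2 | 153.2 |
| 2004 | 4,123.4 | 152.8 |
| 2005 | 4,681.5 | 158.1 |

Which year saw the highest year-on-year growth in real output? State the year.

2004

2002: real = 3681.7/1.441 = 2554.96; growth vs 2001 (2329.44) = 9.68%.
2003: real = 3588.2/1.532 = 2342.17; growth vs 2002 (2554.96) = -8.33%.
2004: real = 4123.4/1.528 = 2698.56; growth vs 2003 (2342.17) = 15.22%.
2005: real = 4681.5/1.581 = 2961.10; growth vs 2004 (2698.56) = 9.73%.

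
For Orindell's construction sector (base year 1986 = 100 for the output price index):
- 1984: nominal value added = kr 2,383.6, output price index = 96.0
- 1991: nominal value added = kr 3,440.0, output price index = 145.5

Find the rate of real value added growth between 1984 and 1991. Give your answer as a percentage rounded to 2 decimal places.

-4.78%

Deflate each year: 1984 → 2383.6/0.960 = 2482.92; 1991 → 3440.0/1.455 = 2364.26.
So real value added changed by 2364.26/2482.92 − 1 = -0.0478, i.e. -4.78%.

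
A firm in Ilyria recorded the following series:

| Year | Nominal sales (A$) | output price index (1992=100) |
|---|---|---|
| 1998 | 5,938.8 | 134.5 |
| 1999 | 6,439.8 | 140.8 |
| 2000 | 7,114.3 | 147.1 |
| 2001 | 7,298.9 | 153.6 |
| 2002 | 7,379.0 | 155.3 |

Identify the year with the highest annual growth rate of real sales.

2000

1999: real = 6439.8/1.408 = 4573.72; growth vs 1998 (4415.46) = 3.58%.
2000: real = 7114.3/1.471 = 4836.37; growth vs 1999 (4573.72) = 5.74%.
2001: real = 7298.9/1.536 = 4751.89; growth vs 2000 (4836.37) = -1.75%.
2002: real = 7379.0/1.553 = 4751.45; growth vs 2001 (4751.89) = -0.01%.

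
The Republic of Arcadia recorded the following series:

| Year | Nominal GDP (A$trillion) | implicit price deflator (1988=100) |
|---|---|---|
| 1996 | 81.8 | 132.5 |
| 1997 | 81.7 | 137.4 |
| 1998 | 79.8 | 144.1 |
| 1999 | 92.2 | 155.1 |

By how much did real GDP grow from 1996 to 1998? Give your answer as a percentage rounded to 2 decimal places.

Real GDP 1996 = 81.8/1.325 = 61.74.
Real GDP 1998 = 79.8/1.441 = 55.38.
Change = 55.38/61.74 − 1 = -0.1030.

-10.30%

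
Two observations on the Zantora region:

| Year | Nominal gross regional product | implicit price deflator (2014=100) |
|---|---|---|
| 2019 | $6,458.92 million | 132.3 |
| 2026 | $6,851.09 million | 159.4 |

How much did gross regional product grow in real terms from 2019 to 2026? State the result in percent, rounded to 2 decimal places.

Real gross regional product 2019 = 6458.92 / 1.323 = 4882.03.
Real gross regional product 2026 = 6851.09 / 1.594 = 4298.05.
Real growth = 4298.05 / 4882.03 − 1 = -0.1196.

-11.96%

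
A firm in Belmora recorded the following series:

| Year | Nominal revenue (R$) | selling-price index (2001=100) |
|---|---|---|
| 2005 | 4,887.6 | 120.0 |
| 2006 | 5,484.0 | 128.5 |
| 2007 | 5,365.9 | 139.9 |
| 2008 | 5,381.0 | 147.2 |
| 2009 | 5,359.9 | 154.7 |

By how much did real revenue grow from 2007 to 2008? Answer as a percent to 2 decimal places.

Real revenue 2007 = 5365.9/1.399 = 3835.53.
Real revenue 2008 = 5381.0/1.472 = 3655.57.
Change = 3655.57/3835.53 − 1 = -0.0469.

-4.69%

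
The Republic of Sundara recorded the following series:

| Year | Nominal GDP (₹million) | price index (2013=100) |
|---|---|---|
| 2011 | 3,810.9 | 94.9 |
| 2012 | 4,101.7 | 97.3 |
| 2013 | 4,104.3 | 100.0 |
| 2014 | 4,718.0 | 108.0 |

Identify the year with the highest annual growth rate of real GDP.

2014

2012: real = 4101.7/0.973 = 4215.52; growth vs 2011 (4015.70) = 4.98%.
2013: real = 4104.3/1.000 = 4104.30; growth vs 2012 (4215.52) = -2.64%.
2014: real = 4718.0/1.080 = 4368.52; growth vs 2013 (4104.30) = 6.44%.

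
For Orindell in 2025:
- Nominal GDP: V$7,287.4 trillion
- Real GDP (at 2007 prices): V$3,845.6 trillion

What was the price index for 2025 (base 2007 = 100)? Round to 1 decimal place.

price index = (Nominal / Real) × 100 = 7287.4 / 3845.6 × 100 = 189.50.

189.5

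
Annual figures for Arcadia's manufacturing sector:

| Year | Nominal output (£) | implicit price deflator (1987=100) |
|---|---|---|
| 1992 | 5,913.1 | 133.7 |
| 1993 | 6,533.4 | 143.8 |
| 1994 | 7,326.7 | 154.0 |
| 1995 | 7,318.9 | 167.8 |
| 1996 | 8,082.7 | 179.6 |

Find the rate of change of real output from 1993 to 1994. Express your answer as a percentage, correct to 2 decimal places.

Real output 1993 = 6533.4/1.438 = 4543.39.
Real output 1994 = 7326.7/1.540 = 4757.60.
Change = 4757.60/4543.39 − 1 = 0.0471.

4.71%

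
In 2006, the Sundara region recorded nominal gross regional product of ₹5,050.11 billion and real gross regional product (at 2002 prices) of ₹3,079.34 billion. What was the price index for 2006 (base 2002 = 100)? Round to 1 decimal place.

price index = (Nominal / Real) × 100 = 5050.11 / 3079.34 × 100 = 164.00.

164.0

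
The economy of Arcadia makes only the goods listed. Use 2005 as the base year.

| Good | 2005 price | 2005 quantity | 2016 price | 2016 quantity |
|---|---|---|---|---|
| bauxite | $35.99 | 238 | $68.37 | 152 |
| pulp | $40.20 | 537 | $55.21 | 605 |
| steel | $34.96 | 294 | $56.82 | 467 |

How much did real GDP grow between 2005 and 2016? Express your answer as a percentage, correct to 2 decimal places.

14.06%

Real GDP 2005 = Nominal GDP 2005 = 35.99·238 + 40.20·537 + 34.96·294 = 40431.26.
Real GDP 2016 (at 2005 prices) = 35.99·152 + 40.20·605 + 34.96·467 = 46117.80.
Real growth = 46117.80/40431.26 − 1 = 0.1406.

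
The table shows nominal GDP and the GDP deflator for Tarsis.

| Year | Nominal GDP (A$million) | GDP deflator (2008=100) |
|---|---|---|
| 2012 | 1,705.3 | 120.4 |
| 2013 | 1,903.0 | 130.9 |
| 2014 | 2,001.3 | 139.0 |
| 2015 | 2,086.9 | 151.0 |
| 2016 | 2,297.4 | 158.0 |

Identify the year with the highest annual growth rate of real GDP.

2016

2013: real = 1903.0/1.309 = 1453.78; growth vs 2012 (1416.36) = 2.64%.
2014: real = 2001.3/1.390 = 1439.78; growth vs 2013 (1453.78) = -0.96%.
2015: real = 2086.9/1.510 = 1382.05; growth vs 2014 (1439.78) = -4.01%.
2016: real = 2297.4/1.580 = 1454.05; growth vs 2015 (1382.05) = 5.21%.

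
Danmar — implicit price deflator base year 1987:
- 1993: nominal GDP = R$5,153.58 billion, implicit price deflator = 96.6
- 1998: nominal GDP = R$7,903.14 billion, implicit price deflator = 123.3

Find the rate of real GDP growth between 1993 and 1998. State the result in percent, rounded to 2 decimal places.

20.14%

Deflate each year: 1993 → 5153.58/0.966 = 5334.97; 1998 → 7903.14/1.233 = 6409.68.
So real GDP changed by 6409.68/5334.97 − 1 = 0.2014, i.e. 20.14%.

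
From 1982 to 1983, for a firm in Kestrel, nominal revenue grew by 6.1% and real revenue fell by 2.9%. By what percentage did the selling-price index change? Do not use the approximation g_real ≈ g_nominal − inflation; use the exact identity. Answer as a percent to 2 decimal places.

(1 + g_nom) = (1 + g_real)(1 + π), so π = 1.0610 / 0.9710 − 1 = 0.09269.

9.27%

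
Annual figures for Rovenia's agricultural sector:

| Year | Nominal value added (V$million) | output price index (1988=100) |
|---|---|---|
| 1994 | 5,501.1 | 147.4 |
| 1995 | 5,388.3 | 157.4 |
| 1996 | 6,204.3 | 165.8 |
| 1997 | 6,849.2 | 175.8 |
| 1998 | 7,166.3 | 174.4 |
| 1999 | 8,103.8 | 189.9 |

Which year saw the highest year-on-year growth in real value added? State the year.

1995: real = 5388.3/1.574 = 3423.32; growth vs 1994 (3732.09) = -8.27%.
1996: real = 6204.3/1.658 = 3742.04; growth vs 1995 (3423.32) = 9.31%.
1997: real = 6849.2/1.758 = 3896.02; growth vs 1996 (3742.04) = 4.11%.
1998: real = 7166.3/1.744 = 4109.12; growth vs 1997 (3896.02) = 5.47%.
1999: real = 8103.8/1.899 = 4267.40; growth vs 1998 (4109.12) = 3.85%.

1996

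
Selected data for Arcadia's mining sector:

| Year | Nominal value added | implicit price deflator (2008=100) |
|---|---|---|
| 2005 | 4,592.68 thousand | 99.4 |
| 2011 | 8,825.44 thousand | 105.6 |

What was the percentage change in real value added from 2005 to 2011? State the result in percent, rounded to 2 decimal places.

Real value added 2005 = 4592.68 / 0.994 = 4620.40.
Real value added 2011 = 8825.44 / 1.056 = 8357.42.
Real growth = 8357.42 / 4620.40 − 1 = 0.8088.

80.88%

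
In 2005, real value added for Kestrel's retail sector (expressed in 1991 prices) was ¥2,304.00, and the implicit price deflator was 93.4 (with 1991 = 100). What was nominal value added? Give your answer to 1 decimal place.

Nominal value added = Real × (implicit price deflator/100) = 2304.00 × 0.934 = 2151.94.

¥2,151.9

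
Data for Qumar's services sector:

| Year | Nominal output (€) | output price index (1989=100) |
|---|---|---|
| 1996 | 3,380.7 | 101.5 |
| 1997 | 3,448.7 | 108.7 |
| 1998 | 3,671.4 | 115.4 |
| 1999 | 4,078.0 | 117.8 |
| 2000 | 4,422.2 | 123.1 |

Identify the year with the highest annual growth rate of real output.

1997: real = 3448.7/1.087 = 3172.68; growth vs 1996 (3330.74) = -4.75%.
1998: real = 3671.4/1.154 = 3181.46; growth vs 1997 (3172.68) = 0.28%.
1999: real = 4078.0/1.178 = 3461.80; growth vs 1998 (3181.46) = 8.81%.
2000: real = 4422.2/1.231 = 3592.36; growth vs 1999 (3461.80) = 3.77%.

1999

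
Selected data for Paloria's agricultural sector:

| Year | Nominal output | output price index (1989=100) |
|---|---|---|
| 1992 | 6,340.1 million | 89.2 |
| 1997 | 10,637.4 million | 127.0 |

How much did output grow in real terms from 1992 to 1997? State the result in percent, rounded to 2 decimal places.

17.84%

Deflate each year: 1992 → 6340.1/0.892 = 7107.74; 1997 → 10637.4/1.270 = 8375.91.
So real output changed by 8375.91/7107.74 − 1 = 0.1784, i.e. 17.84%.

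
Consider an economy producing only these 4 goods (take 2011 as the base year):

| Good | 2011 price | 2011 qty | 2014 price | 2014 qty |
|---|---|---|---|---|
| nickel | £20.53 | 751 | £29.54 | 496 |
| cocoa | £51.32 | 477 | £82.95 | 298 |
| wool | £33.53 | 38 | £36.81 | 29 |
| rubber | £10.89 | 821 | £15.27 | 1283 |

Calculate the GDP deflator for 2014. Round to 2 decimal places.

Nominal GDP 2014 = 29.54·496 + 82.95·298 + 36.81·29 + 15.27·1283 = 60029.84.
Real GDP 2014 (at 2011 prices) = 20.53·496 + 51.32·298 + 33.53·29 + 10.89·1283 = 40420.48.
Deflator = Nominal/Real × 100 = 60029.84/40420.48 × 100 = 148.513.

148.51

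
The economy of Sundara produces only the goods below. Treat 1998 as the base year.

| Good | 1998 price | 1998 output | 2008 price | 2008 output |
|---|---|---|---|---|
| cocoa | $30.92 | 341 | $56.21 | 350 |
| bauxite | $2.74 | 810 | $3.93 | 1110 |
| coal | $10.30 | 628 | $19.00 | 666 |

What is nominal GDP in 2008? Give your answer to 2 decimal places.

Nominal GDP 2008 = Σ (p_2008 × q_2008) = 56.21·350 + 3.93·1110 + 19.00·666 = 36689.80.

$36689.80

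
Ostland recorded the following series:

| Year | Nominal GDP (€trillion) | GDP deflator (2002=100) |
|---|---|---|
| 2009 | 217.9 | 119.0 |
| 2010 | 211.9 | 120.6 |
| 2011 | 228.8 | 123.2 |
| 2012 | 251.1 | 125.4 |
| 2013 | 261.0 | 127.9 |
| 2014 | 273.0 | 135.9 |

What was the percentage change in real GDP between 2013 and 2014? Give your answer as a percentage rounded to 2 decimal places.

-1.56%

Real GDP 2013 = 261.0/1.279 = 204.07.
Real GDP 2014 = 273.0/1.359 = 200.88.
Change = 200.88/204.07 − 1 = -0.0156.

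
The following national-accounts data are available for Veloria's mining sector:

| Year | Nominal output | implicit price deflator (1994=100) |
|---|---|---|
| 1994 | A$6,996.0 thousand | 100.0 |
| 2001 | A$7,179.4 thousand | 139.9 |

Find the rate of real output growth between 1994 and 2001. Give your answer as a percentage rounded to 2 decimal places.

-26.65%

Real output 1994 = 6996.0 / 1.000 = 6996.00.
Real output 2001 = 7179.4 / 1.399 = 5131.81.
Real growth = 5131.81 / 6996.00 − 1 = -0.2665.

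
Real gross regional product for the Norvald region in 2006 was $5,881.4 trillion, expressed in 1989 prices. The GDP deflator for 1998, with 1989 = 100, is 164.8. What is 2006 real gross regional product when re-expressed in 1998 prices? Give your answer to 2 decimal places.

Real gross regional product in 1998 prices = Real gross regional product in 1989 prices × (P_1998/P_1989) = 5881.4 × 1.648 = 9692.55.

$9,692.55 trillion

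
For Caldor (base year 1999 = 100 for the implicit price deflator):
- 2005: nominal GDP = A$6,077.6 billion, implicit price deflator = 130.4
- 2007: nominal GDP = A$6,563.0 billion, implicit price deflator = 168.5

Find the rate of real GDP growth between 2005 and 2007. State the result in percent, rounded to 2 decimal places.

-16.43%

Deflate each year: 2005 → 6077.6/1.304 = 4660.74; 2007 → 6563.0/1.685 = 3894.96.
So real GDP changed by 3894.96/4660.74 − 1 = -0.1643, i.e. -16.43%.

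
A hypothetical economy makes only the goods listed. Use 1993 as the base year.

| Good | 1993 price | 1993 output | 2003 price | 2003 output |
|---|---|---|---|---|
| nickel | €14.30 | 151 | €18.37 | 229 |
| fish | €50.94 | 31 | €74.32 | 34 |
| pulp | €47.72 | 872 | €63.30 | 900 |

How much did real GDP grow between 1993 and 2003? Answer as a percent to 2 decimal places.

5.74%

Real GDP 1993 = Nominal GDP 1993 = 14.30·151 + 50.94·31 + 47.72·872 = 45350.28.
Real GDP 2003 (at 1993 prices) = 14.30·229 + 50.94·34 + 47.72·900 = 47954.66.
Real growth = 47954.66/45350.28 − 1 = 0.0574.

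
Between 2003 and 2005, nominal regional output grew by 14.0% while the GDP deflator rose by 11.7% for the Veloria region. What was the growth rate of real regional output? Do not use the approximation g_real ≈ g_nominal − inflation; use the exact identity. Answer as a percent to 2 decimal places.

(1 + g_nom) = (1 + g_real)(1 + π), so g_real = 1.1400 / 1.1170 − 1 = 0.02059.

2.06%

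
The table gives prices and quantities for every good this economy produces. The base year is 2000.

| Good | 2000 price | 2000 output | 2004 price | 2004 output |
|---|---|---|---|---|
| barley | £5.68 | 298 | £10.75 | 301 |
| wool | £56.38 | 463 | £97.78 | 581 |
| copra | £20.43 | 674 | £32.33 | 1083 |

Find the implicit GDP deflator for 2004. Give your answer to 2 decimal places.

Nominal GDP 2004 = 10.75·301 + 97.78·581 + 32.33·1083 = 95059.32.
Real GDP 2004 (at 2000 prices) = 5.68·301 + 56.38·581 + 20.43·1083 = 56592.15.
Deflator = Nominal/Real × 100 = 95059.32/56592.15 × 100 = 167.973.

167.97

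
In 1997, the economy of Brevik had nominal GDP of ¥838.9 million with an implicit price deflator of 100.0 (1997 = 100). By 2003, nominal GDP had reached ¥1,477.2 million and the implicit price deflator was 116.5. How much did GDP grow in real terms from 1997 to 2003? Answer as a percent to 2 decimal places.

Deflate each year: 1997 → 838.9/1.000 = 838.90; 2003 → 1477.2/1.165 = 1267.98.
So real GDP changed by 1267.98/838.90 − 1 = 0.5115, i.e. 51.15%.

51.15%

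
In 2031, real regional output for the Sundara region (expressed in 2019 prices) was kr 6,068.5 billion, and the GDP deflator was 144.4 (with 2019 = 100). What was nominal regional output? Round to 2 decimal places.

kr 8,762.91 billion

Nominal regional output = Real × (GDP deflator/100) = 6068.5 × 1.444 = 8762.91.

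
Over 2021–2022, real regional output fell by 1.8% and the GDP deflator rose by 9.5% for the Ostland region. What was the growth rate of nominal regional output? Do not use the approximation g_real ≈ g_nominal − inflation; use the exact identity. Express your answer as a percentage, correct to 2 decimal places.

7.53%

(1 + g_nom) = (1 + g_real)(1 + π) = 0.9820 × 1.0950 = 1.07529.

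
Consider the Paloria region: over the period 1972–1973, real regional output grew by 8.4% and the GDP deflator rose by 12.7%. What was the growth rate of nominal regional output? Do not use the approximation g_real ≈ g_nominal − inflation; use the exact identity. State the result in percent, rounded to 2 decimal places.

22.17%

(1 + g_nom) = (1 + g_real)(1 + π) = 1.0840 × 1.1270 = 1.22167.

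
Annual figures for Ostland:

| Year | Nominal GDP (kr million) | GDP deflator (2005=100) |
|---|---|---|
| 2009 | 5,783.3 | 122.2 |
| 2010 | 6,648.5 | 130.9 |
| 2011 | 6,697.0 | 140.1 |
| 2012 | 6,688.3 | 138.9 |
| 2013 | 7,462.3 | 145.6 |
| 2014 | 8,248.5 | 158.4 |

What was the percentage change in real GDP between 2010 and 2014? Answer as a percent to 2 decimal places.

Real GDP 2010 = 6648.5/1.309 = 5079.07.
Real GDP 2014 = 8248.5/1.584 = 5207.39.
Change = 5207.39/5079.07 − 1 = 0.0253.

2.53%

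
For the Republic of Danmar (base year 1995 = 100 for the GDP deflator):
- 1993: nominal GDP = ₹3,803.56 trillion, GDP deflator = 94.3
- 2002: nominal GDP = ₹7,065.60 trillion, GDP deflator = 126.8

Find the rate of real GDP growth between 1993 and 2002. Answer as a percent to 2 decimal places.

Deflate each year: 1993 → 3803.56/0.943 = 4033.47; 2002 → 7065.60/1.268 = 5572.24.
So real GDP changed by 5572.24/4033.47 − 1 = 0.3815, i.e. 38.15%.

38.15%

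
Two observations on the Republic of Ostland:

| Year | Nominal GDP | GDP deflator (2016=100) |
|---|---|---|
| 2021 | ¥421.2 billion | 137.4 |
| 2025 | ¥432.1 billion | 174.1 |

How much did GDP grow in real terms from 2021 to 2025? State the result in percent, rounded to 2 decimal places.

-19.04%

Deflate each year: 2021 → 421.2/1.374 = 306.55; 2025 → 432.1/1.741 = 248.19.
So real GDP changed by 248.19/306.55 − 1 = -0.1904, i.e. -19.04%.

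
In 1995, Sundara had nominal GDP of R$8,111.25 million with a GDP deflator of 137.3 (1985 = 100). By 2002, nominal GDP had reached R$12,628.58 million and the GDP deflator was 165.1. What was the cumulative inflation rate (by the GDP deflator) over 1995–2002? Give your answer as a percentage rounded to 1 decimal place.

20.2%

Price-level change = 165.1 / 137.3 − 1 = 0.2025.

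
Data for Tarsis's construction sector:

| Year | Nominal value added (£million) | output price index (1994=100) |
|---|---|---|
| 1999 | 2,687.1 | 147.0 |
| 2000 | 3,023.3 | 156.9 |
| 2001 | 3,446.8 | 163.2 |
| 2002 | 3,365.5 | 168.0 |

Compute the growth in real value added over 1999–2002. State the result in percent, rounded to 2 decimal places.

Real value added 1999 = 2687.1/1.470 = 1827.96.
Real value added 2002 = 3365.5/1.680 = 2003.27.
Change = 2003.27/1827.96 − 1 = 0.0959.

9.59%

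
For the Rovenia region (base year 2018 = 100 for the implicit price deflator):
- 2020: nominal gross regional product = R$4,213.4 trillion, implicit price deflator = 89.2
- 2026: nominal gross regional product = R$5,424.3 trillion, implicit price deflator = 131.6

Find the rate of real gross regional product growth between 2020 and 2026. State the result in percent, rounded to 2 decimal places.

Real gross regional product 2020 = 4213.4 / 0.892 = 4723.54.
Real gross regional product 2026 = 5424.3 / 1.316 = 4121.81.
Real growth = 4121.81 / 4723.54 − 1 = -0.1274.

-12.74%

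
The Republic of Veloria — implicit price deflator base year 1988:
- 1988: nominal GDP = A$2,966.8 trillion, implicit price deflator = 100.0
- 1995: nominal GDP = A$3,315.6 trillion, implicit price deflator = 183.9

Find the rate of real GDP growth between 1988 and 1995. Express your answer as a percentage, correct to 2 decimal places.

-39.23%

Deflate each year: 1988 → 2966.8/1.000 = 2966.80; 1995 → 3315.6/1.839 = 1802.94.
So real GDP changed by 1802.94/2966.80 − 1 = -0.3923, i.e. -39.23%.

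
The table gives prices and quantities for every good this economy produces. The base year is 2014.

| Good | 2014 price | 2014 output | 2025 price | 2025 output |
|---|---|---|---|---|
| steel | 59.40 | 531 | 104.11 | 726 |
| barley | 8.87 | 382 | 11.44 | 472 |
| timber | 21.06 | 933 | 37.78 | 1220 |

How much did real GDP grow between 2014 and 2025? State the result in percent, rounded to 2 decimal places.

Real GDP 2014 = Nominal GDP 2014 = 59.40·531 + 8.87·382 + 21.06·933 = 54578.72.
Real GDP 2025 (at 2014 prices) = 59.40·726 + 8.87·472 + 21.06·1220 = 73004.24.
Real growth = 73004.24/54578.72 − 1 = 0.3376.

33.76%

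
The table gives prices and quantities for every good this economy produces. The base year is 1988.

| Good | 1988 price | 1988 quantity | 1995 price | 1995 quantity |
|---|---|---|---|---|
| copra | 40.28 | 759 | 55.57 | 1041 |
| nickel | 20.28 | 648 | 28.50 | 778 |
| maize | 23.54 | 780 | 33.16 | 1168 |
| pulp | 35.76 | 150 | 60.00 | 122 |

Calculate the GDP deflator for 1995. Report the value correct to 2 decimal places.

Nominal GDP 1995 = 55.57·1041 + 28.50·778 + 33.16·1168 + 60.00·122 = 126072.25.
Real GDP 1995 (at 1988 prices) = 40.28·1041 + 20.28·778 + 23.54·1168 + 35.76·122 = 89566.76.
Deflator = Nominal/Real × 100 = 126072.25/89566.76 × 100 = 140.758.

140.76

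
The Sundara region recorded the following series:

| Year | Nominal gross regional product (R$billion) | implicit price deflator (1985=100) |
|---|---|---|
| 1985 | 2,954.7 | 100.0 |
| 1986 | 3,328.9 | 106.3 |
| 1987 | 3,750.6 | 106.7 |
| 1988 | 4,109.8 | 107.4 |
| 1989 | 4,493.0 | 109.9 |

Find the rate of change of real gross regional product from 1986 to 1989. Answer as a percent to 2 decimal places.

Real gross regional product 1986 = 3328.9/1.063 = 3131.61.
Real gross regional product 1989 = 4493.0/1.099 = 4088.26.
Change = 4088.26/3131.61 − 1 = 0.3055.

30.55%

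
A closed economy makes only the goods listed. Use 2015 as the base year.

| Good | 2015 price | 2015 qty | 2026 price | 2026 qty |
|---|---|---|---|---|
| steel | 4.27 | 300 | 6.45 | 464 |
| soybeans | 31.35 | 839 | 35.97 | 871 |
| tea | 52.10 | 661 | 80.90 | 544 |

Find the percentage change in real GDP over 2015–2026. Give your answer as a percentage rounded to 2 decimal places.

Real GDP 2015 = Nominal GDP 2015 = 4.27·300 + 31.35·839 + 52.10·661 = 62021.75.
Real GDP 2026 (at 2015 prices) = 4.27·464 + 31.35·871 + 52.10·544 = 57629.53.
Real growth = 57629.53/62021.75 − 1 = -0.0708.

-7.08%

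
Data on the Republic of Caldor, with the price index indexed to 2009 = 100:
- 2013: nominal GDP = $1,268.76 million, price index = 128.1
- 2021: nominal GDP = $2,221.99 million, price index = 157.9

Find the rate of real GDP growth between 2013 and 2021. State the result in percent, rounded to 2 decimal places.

Real GDP 2013 = 1268.76 / 1.281 = 990.44.
Real GDP 2021 = 2221.99 / 1.579 = 1407.21.
Real growth = 1407.21 / 990.44 − 1 = 0.4208.

42.08%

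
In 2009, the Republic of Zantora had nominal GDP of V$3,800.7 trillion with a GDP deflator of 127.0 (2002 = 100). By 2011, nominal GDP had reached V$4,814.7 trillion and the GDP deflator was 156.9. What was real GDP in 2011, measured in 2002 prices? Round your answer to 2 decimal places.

V$3,068.64 trillion

Real GDP = Nominal / (GDP deflator/100) = 4814.7 / 1.569 = 3068.64.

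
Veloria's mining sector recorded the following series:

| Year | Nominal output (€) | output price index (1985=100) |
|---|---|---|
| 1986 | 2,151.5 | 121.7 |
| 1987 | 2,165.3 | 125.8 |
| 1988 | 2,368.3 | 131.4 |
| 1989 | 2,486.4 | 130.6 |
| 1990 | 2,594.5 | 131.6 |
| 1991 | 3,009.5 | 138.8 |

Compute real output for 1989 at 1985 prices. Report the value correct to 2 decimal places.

€1,903.83

Real output 1989 = 2486.4 / 1.306 = 1903.83.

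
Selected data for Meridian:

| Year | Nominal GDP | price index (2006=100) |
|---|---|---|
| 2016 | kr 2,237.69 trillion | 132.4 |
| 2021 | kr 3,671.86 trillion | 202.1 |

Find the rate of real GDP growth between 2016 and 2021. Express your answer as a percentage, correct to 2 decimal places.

Real GDP 2016 = 2237.69 / 1.324 = 1690.10.
Real GDP 2021 = 3671.86 / 2.021 = 1816.85.
Real growth = 1816.85 / 1690.10 − 1 = 0.0750.

7.50%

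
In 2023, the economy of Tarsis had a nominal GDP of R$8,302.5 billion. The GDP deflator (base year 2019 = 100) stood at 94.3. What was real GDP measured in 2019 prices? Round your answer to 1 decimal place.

Real GDP = Nominal / (GDP deflator/100) = 8302.5 / 0.943 = 8804.35.

R$8,804.3 billion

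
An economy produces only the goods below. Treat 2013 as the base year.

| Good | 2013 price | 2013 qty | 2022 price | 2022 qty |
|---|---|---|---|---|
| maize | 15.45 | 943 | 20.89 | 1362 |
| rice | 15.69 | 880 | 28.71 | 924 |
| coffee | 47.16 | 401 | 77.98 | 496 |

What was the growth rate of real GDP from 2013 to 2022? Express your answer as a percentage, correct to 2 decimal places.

Real GDP 2013 = Nominal GDP 2013 = 15.45·943 + 15.69·880 + 47.16·401 = 47287.71.
Real GDP 2022 (at 2013 prices) = 15.45·1362 + 15.69·924 + 47.16·496 = 58931.82.
Real growth = 58931.82/47287.71 − 1 = 0.2462.

24.62%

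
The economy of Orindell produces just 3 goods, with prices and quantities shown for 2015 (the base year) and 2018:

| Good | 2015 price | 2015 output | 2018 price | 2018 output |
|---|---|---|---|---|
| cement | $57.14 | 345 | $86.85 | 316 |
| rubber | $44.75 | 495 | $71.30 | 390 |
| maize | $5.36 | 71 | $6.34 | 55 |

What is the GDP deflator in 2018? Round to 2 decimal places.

155.29

Nominal GDP 2018 = 86.85·316 + 71.30·390 + 6.34·55 = 55600.30.
Real GDP 2018 (at 2015 prices) = 57.14·316 + 44.75·390 + 5.36·55 = 35803.54.
Deflator = Nominal/Real × 100 = 55600.30/35803.54 × 100 = 155.293.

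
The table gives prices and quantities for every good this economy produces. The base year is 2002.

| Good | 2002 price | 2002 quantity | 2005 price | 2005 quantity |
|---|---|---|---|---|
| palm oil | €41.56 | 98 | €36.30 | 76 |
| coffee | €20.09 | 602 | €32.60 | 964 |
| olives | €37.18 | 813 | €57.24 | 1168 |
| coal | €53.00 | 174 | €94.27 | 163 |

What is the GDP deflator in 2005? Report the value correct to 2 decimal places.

Nominal GDP 2005 = 36.30·76 + 32.60·964 + 57.24·1168 + 94.27·163 = 116407.53.
Real GDP 2005 (at 2002 prices) = 41.56·76 + 20.09·964 + 37.18·1168 + 53.00·163 = 74590.56.
Deflator = Nominal/Real × 100 = 116407.53/74590.56 × 100 = 156.062.

156.06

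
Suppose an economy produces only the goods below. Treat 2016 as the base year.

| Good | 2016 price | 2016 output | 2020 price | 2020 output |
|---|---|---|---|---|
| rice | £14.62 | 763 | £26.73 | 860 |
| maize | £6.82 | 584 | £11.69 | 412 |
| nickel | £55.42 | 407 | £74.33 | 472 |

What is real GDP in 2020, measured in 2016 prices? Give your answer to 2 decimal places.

£41541.28

Real GDP 2020 = Σ (p_2016 × q_2020) = 14.62·860 + 6.82·412 + 55.42·472 = 41541.28.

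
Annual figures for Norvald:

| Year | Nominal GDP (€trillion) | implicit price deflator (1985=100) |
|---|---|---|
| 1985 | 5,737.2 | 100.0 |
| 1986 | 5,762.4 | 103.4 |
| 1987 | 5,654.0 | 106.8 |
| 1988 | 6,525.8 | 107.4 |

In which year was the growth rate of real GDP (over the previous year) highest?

1988

1986: real = 5762.4/1.034 = 5572.92; growth vs 1985 (5737.20) = -2.86%.
1987: real = 5654.0/1.068 = 5294.01; growth vs 1986 (5572.92) = -5.00%.
1988: real = 6525.8/1.074 = 6076.16; growth vs 1987 (5294.01) = 14.77%.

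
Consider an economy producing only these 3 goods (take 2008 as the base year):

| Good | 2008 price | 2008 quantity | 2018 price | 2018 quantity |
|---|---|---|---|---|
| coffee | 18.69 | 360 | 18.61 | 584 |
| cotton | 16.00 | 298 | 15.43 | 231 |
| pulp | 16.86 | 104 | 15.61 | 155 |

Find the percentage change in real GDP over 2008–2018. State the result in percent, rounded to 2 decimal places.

30.00%

Real GDP 2008 = Nominal GDP 2008 = 18.69·360 + 16.00·298 + 16.86·104 = 13249.84.
Real GDP 2018 (at 2008 prices) = 18.69·584 + 16.00·231 + 16.86·155 = 17224.26.
Real growth = 17224.26/13249.84 − 1 = 0.3000.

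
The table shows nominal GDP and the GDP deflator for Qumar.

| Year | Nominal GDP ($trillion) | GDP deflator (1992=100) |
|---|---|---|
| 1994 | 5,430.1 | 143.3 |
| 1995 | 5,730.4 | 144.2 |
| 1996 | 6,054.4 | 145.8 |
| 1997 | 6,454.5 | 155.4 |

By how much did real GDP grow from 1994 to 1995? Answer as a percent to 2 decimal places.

Real GDP 1994 = 5430.1/1.433 = 3789.32.
Real GDP 1995 = 5730.4/1.442 = 3973.93.
Change = 3973.93/3789.32 − 1 = 0.0487.

4.87%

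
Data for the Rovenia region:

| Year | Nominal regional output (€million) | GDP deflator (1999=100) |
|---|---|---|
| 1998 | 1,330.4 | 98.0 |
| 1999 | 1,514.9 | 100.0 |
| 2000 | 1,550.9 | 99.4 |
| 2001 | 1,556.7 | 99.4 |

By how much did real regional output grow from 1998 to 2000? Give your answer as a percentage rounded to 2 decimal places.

Real regional output 1998 = 1330.4/0.980 = 1357.55.
Real regional output 2000 = 1550.9/0.994 = 1560.26.
Change = 1560.26/1357.55 − 1 = 0.1493.

14.93%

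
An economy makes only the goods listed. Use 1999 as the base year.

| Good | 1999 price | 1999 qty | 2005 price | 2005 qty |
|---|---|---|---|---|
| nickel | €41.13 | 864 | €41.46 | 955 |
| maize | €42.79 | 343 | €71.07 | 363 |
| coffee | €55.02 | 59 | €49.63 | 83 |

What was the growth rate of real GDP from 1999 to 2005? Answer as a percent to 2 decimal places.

Real GDP 1999 = Nominal GDP 1999 = 41.13·864 + 42.79·343 + 55.02·59 = 53459.47.
Real GDP 2005 (at 1999 prices) = 41.13·955 + 42.79·363 + 55.02·83 = 59378.58.
Real growth = 59378.58/53459.47 − 1 = 0.1107.

11.07%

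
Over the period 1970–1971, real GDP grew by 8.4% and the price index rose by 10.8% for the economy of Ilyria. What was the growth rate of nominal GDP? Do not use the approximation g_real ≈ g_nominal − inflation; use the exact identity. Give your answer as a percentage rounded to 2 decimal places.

(1 + g_nom) = (1 + g_real)(1 + π) = 1.0840 × 1.1080 = 1.20107.

20.11%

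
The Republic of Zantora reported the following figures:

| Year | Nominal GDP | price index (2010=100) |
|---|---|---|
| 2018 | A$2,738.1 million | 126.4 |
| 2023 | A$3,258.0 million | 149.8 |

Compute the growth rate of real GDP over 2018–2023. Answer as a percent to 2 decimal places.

Real GDP 2018 = 2738.1 / 1.264 = 2166.22.
Real GDP 2023 = 3258.0 / 1.498 = 2174.90.
Real growth = 2174.90 / 2166.22 − 1 = 0.0040.

0.40%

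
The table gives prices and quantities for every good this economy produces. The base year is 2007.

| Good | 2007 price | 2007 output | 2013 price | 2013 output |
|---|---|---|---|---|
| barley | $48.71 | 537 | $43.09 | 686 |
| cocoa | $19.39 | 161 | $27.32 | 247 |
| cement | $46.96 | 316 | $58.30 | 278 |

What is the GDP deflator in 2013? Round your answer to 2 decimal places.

Nominal GDP 2013 = 43.09·686 + 27.32·247 + 58.30·278 = 52515.18.
Real GDP 2013 (at 2007 prices) = 48.71·686 + 19.39·247 + 46.96·278 = 51259.27.
Deflator = Nominal/Real × 100 = 52515.18/51259.27 × 100 = 102.450.

102.45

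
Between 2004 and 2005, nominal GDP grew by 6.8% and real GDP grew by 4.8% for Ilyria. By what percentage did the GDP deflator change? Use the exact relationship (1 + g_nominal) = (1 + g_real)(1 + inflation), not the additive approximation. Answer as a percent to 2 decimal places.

1.91%

(1 + g_nom) = (1 + g_real)(1 + π), so π = 1.0680 / 1.0480 − 1 = 0.01908.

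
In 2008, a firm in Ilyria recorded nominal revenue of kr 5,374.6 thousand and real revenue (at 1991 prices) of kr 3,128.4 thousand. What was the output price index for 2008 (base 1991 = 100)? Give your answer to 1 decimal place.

171.8

output price index = (Nominal / Real) × 100 = 5374.6 / 3128.4 × 100 = 171.80.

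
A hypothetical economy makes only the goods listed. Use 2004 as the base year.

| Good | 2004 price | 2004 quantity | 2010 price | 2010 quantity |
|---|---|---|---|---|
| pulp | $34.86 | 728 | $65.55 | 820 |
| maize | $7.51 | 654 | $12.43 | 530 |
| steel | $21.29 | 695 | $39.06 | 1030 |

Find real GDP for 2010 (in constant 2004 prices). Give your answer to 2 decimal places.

Real GDP 2010 = Σ (p_2004 × q_2010) = 34.86·820 + 7.51·530 + 21.29·1030 = 54494.20.

$54494.20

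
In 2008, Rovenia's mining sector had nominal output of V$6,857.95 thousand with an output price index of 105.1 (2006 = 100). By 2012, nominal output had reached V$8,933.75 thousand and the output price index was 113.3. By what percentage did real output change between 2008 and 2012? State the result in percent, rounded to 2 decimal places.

Real output 2008 = 6857.95 / 1.051 = 6525.17.
Real output 2012 = 8933.75 / 1.133 = 7885.04.
Real growth = 7885.04 / 6525.17 − 1 = 0.2084.

20.84%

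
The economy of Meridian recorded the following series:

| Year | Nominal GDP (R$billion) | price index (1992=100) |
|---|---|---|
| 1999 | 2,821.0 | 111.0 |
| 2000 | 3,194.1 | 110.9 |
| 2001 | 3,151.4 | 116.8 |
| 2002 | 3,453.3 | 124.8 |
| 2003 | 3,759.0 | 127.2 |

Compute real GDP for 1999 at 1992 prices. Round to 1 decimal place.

Real GDP 1999 = 2821.0 / 1.110 = 2541.44.

R$2,541.4 billion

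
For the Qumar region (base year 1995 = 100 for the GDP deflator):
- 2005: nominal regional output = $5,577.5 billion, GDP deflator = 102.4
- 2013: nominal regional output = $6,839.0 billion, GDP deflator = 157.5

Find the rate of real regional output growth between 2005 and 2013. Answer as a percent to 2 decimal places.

Deflate each year: 2005 → 5577.5/1.024 = 5446.78; 2013 → 6839.0/1.575 = 4342.22.
So real regional output changed by 4342.22/5446.78 − 1 = -0.2028, i.e. -20.28%.

-20.28%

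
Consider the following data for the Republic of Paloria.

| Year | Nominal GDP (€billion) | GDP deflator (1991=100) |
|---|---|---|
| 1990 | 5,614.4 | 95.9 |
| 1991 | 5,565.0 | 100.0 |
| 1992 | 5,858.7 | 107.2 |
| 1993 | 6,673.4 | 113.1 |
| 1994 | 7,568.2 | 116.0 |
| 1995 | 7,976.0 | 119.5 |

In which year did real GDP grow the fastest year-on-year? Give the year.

1991: real = 5565.0/1.000 = 5565.00; growth vs 1990 (5854.43) = -4.94%.
1992: real = 5858.7/1.072 = 5465.21; growth vs 1991 (5565.00) = -1.79%.
1993: real = 6673.4/1.131 = 5900.44; growth vs 1992 (5465.21) = 7.96%.
1994: real = 7568.2/1.160 = 6524.31; growth vs 1993 (5900.44) = 10.57%.
1995: real = 7976.0/1.195 = 6674.48; growth vs 1994 (6524.31) = 2.30%.

1994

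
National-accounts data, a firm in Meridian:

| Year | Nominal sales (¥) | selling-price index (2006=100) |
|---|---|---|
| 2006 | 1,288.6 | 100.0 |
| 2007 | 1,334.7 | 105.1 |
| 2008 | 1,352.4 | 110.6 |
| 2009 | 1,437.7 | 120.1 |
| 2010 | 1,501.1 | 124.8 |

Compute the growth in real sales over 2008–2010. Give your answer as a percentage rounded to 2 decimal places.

-1.63%

Real sales 2008 = 1352.4/1.106 = 1222.78.
Real sales 2010 = 1501.1/1.248 = 1202.80.
Change = 1202.80/1222.78 − 1 = -0.0163.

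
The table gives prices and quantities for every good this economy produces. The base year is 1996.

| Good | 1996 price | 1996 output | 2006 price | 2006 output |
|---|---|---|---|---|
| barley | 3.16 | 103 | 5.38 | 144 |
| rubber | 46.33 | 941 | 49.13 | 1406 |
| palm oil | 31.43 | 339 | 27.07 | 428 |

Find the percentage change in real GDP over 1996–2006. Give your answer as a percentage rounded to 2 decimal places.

44.84%

Real GDP 1996 = Nominal GDP 1996 = 3.16·103 + 46.33·941 + 31.43·339 = 54576.78.
Real GDP 2006 (at 1996 prices) = 3.16·144 + 46.33·1406 + 31.43·428 = 79047.06.
Real growth = 79047.06/54576.78 − 1 = 0.4484.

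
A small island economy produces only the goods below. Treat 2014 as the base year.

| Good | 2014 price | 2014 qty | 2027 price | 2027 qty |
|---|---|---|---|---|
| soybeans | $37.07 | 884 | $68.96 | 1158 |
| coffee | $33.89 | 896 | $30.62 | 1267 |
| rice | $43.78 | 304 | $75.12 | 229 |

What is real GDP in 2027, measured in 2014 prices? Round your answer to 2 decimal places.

$95891.31

Real GDP 2027 = Σ (p_2014 × q_2027) = 37.07·1158 + 33.89·1267 + 43.78·229 = 95891.31.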